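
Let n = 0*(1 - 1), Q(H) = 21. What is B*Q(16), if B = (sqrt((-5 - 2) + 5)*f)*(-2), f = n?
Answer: 0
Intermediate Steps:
n = 0 (n = 0*0 = 0)
f = 0
B = 0 (B = (sqrt((-5 - 2) + 5)*0)*(-2) = (sqrt(-7 + 5)*0)*(-2) = (sqrt(-2)*0)*(-2) = ((I*sqrt(2))*0)*(-2) = 0*(-2) = 0)
B*Q(16) = 0*21 = 0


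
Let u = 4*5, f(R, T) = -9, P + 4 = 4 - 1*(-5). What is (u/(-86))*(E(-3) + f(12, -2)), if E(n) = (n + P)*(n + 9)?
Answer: -30/43 ≈ -0.69767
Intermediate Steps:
P = 5 (P = -4 + (4 - 1*(-5)) = -4 + (4 + 5) = -4 + 9 = 5)
u = 20
E(n) = (5 + n)*(9 + n) (E(n) = (n + 5)*(n + 9) = (5 + n)*(9 + n))
(u/(-86))*(E(-3) + f(12, -2)) = (20/(-86))*((45 + (-3)**2 + 14*(-3)) - 9) = (20*(-1/86))*((45 + 9 - 42) - 9) = -10*(12 - 9)/43 = -10/43*3 = -30/43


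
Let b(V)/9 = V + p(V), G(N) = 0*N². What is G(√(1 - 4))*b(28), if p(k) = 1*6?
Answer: 0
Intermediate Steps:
p(k) = 6
G(N) = 0
b(V) = 54 + 9*V (b(V) = 9*(V + 6) = 9*(6 + V) = 54 + 9*V)
G(√(1 - 4))*b(28) = 0*(54 + 9*28) = 0*(54 + 252) = 0*306 = 0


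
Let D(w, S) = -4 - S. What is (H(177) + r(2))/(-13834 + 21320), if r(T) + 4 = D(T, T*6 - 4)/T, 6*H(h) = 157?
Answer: 97/44916 ≈ 0.0021596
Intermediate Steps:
H(h) = 157/6 (H(h) = (⅙)*157 = 157/6)
r(T) = -10 (r(T) = -4 + (-4 - (T*6 - 4))/T = -4 + (-4 - (6*T - 4))/T = -4 + (-4 - (-4 + 6*T))/T = -4 + (-4 + (4 - 6*T))/T = -4 + (-6*T)/T = -4 - 6 = -10)
(H(177) + r(2))/(-13834 + 21320) = (157/6 - 10)/(-13834 + 21320) = (97/6)/7486 = (97/6)*(1/7486) = 97/44916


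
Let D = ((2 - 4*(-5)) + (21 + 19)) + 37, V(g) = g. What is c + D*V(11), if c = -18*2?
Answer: 1053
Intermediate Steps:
c = -36
D = 99 (D = ((2 + 20) + 40) + 37 = (22 + 40) + 37 = 62 + 37 = 99)
c + D*V(11) = -36 + 99*11 = -36 + 1089 = 1053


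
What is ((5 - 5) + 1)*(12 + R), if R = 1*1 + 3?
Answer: 16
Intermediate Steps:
R = 4 (R = 1 + 3 = 4)
((5 - 5) + 1)*(12 + R) = ((5 - 5) + 1)*(12 + 4) = (0 + 1)*16 = 1*16 = 16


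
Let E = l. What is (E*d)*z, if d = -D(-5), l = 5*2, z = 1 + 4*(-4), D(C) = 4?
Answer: 600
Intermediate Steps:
z = -15 (z = 1 - 16 = -15)
l = 10
E = 10
d = -4 (d = -1*4 = -4)
(E*d)*z = (10*(-4))*(-15) = -40*(-15) = 600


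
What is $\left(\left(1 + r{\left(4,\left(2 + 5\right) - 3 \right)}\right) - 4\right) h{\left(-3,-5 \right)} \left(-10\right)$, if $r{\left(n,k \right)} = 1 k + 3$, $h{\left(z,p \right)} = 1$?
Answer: $-40$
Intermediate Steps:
$r{\left(n,k \right)} = 3 + k$ ($r{\left(n,k \right)} = k + 3 = 3 + k$)
$\left(\left(1 + r{\left(4,\left(2 + 5\right) - 3 \right)}\right) - 4\right) h{\left(-3,-5 \right)} \left(-10\right) = \left(\left(1 + \left(3 + \left(\left(2 + 5\right) - 3\right)\right)\right) - 4\right) 1 \left(-10\right) = \left(\left(1 + \left(3 + \left(7 - 3\right)\right)\right) - 4\right) 1 \left(-10\right) = \left(\left(1 + \left(3 + 4\right)\right) - 4\right) 1 \left(-10\right) = \left(\left(1 + 7\right) - 4\right) 1 \left(-10\right) = \left(8 - 4\right) 1 \left(-10\right) = 4 \cdot 1 \left(-10\right) = 4 \left(-10\right) = -40$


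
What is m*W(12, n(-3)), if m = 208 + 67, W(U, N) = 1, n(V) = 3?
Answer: 275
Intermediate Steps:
m = 275
m*W(12, n(-3)) = 275*1 = 275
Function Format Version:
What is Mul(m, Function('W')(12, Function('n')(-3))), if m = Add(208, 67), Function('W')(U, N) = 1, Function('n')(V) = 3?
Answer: 275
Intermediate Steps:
m = 275
Mul(m, Function('W')(12, Function('n')(-3))) = Mul(275, 1) = 275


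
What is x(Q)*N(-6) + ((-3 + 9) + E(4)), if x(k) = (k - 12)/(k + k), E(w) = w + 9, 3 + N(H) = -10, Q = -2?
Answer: -53/2 ≈ -26.500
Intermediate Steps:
N(H) = -13 (N(H) = -3 - 10 = -13)
E(w) = 9 + w
x(k) = (-12 + k)/(2*k) (x(k) = (-12 + k)/((2*k)) = (-12 + k)*(1/(2*k)) = (-12 + k)/(2*k))
x(Q)*N(-6) + ((-3 + 9) + E(4)) = ((½)*(-12 - 2)/(-2))*(-13) + ((-3 + 9) + (9 + 4)) = ((½)*(-½)*(-14))*(-13) + (6 + 13) = (7/2)*(-13) + 19 = -91/2 + 19 = -53/2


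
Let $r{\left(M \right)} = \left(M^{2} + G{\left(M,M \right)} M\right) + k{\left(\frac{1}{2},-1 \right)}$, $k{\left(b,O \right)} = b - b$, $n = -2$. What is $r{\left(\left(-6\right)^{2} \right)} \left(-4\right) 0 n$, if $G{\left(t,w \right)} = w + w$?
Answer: $0$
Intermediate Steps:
$G{\left(t,w \right)} = 2 w$
$k{\left(b,O \right)} = 0$
$r{\left(M \right)} = 3 M^{2}$ ($r{\left(M \right)} = \left(M^{2} + 2 M M\right) + 0 = \left(M^{2} + 2 M^{2}\right) + 0 = 3 M^{2} + 0 = 3 M^{2}$)
$r{\left(\left(-6\right)^{2} \right)} \left(-4\right) 0 n = 3 \left(\left(-6\right)^{2}\right)^{2} \left(-4\right) 0 \left(-2\right) = 3 \cdot 36^{2} \cdot 0 \left(-2\right) = 3 \cdot 1296 \cdot 0 = 3888 \cdot 0 = 0$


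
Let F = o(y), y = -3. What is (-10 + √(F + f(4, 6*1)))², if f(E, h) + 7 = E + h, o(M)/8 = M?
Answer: (10 - I*√21)² ≈ 79.0 - 91.651*I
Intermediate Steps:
o(M) = 8*M
F = -24 (F = 8*(-3) = -24)
f(E, h) = -7 + E + h (f(E, h) = -7 + (E + h) = -7 + E + h)
(-10 + √(F + f(4, 6*1)))² = (-10 + √(-24 + (-7 + 4 + 6*1)))² = (-10 + √(-24 + (-7 + 4 + 6)))² = (-10 + √(-24 + 3))² = (-10 + √(-21))² = (-10 + I*√21)²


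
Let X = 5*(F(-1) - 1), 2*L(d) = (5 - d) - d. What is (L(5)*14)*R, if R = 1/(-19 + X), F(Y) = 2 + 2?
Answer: 35/4 ≈ 8.7500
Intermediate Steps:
F(Y) = 4
L(d) = 5/2 - d (L(d) = ((5 - d) - d)/2 = (5 - 2*d)/2 = 5/2 - d)
X = 15 (X = 5*(4 - 1) = 5*3 = 15)
R = -¼ (R = 1/(-19 + 15) = 1/(-4) = -¼ ≈ -0.25000)
(L(5)*14)*R = ((5/2 - 1*5)*14)*(-¼) = ((5/2 - 5)*14)*(-¼) = -5/2*14*(-¼) = -35*(-¼) = 35/4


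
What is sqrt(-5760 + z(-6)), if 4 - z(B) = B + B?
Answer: 4*I*sqrt(359) ≈ 75.789*I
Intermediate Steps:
z(B) = 4 - 2*B (z(B) = 4 - (B + B) = 4 - 2*B)
sqrt(-5760 + z(-6)) = sqrt(-5760 + (4 - 2*(-6))) = sqrt(-5760 + (4 + 12)) = sqrt(-5760 + 16) = sqrt(-5744) = 4*I*sqrt(359)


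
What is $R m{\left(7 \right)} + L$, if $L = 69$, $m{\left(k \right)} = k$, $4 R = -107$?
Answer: $- \frac{473}{4} \approx -118.25$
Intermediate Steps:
$R = - \frac{107}{4}$ ($R = \frac{1}{4} \left(-107\right) = - \frac{107}{4} \approx -26.75$)
$R m{\left(7 \right)} + L = \left(- \frac{107}{4}\right) 7 + 69 = - \frac{749}{4} + 69 = - \frac{473}{4}$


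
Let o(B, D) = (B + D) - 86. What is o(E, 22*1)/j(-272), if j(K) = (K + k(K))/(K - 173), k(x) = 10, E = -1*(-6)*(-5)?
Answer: -20915/131 ≈ -159.66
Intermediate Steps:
E = -30 (E = 6*(-5) = -30)
j(K) = (10 + K)/(-173 + K) (j(K) = (K + 10)/(K - 173) = (10 + K)/(-173 + K))
o(B, D) = -86 + B + D
o(E, 22*1)/j(-272) = (-86 - 30 + 22*1)/(((10 - 272)/(-173 - 272))) = (-86 - 30 + 22)/((-262/(-445))) = -94/((-1/445*(-262))) = -94/262/445 = -94*445/262 = -20915/131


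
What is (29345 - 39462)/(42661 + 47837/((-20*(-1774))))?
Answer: -358951160/1513660117 ≈ -0.23714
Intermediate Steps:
(29345 - 39462)/(42661 + 47837/((-20*(-1774)))) = -10117/(42661 + 47837/35480) = -10117/1513660117/35480 = -10117*35480/1513660117 = -358951160/1513660117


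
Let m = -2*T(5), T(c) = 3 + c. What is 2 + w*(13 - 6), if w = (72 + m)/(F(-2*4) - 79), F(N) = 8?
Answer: -250/71 ≈ -3.5211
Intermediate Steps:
m = -16 (m = -2*(3 + 5) = -2*8 = -16)
w = -56/71 (w = (72 - 16)/(8 - 79) = 56/(-71) = 56*(-1/71) = -56/71 ≈ -0.78873)
2 + w*(13 - 6) = 2 - 56*(13 - 6)/71 = 2 - 56/71*7 = 2 - 392/71 = -250/71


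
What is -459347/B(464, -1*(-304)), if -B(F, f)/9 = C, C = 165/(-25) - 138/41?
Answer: -94166135/18387 ≈ -5121.3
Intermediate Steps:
C = -2043/205 (C = 165*(-1/25) - 138*1/41 = -33/5 - 138/41 = -2043/205 ≈ -9.9659)
B(F, f) = 18387/205 (B(F, f) = -9*(-2043/205) = 18387/205)
-459347/B(464, -1*(-304)) = -459347/18387/205 = -459347*205/18387 = -94166135/18387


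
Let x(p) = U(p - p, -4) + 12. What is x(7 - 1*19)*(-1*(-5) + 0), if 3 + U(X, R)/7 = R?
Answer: -185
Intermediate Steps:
U(X, R) = -21 + 7*R
x(p) = -37 (x(p) = (-21 + 7*(-4)) + 12 = (-21 - 28) + 12 = -49 + 12 = -37)
x(7 - 1*19)*(-1*(-5) + 0) = -37*(-1*(-5) + 0) = -37*(5 + 0) = -37*5 = -185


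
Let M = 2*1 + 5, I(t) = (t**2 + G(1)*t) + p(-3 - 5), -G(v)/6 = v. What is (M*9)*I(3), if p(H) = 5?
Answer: -252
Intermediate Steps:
G(v) = -6*v
I(t) = 5 + t**2 - 6*t (I(t) = (t**2 + (-6*1)*t) + 5 = (t**2 - 6*t) + 5 = 5 + t**2 - 6*t)
M = 7 (M = 2 + 5 = 7)
(M*9)*I(3) = (7*9)*(5 + 3**2 - 6*3) = 63*(5 + 9 - 18) = 63*(-4) = -252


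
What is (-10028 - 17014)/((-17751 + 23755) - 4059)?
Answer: -27042/1945 ≈ -13.903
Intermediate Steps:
(-10028 - 17014)/((-17751 + 23755) - 4059) = -27042/(6004 - 4059) = -27042/1945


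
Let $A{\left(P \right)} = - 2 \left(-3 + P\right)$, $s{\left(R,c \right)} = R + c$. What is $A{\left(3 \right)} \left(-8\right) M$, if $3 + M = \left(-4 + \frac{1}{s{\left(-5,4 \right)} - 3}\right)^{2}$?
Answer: $0$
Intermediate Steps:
$A{\left(P \right)} = 6 - 2 P$
$M = \frac{241}{16}$ ($M = -3 + \left(-4 + \frac{1}{\left(-5 + 4\right) - 3}\right)^{2} = -3 + \left(-4 + \frac{1}{-1 - 3}\right)^{2} = -3 + \left(-4 + \frac{1}{-4}\right)^{2} = -3 + \left(-4 - \frac{1}{4}\right)^{2} = -3 + \left(- \frac{17}{4}\right)^{2} = -3 + \frac{289}{16} = \frac{241}{16} \approx 15.063$)
$A{\left(3 \right)} \left(-8\right) M = \left(6 - 6\right) \left(-8\right) \frac{241}{16} = 0 \left(-8\right) \frac{241}{16} = 0 \cdot \frac{241}{16} = 0$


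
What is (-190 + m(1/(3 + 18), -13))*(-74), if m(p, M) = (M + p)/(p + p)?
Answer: 24124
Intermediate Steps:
m(p, M) = (M + p)/(2*p) (m(p, M) = (M + p)/((2*p)) = (M + p)*(1/(2*p)) = (M + p)/(2*p))
(-190 + m(1/(3 + 18), -13))*(-74) = (-190 + (-13 + 1/(3 + 18))/(2*(1/(3 + 18))))*(-74) = (-190 + (-13 + 1/21)/(2*(1/21)))*(-74) = (-190 + (½)*21*(-272/21))*(-74) = (-190 - 136)*(-74) = -326*(-74) = 24124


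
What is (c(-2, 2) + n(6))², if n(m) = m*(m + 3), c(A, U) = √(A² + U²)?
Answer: 2924 + 216*√2 ≈ 3229.5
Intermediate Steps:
n(m) = m*(3 + m)
(c(-2, 2) + n(6))² = (√((-2)² + 2²) + 6*(3 + 6))² = (√(4 + 4) + 6*9)² = (√8 + 54)² = (2*√2 + 54)² = (54 + 2*√2)²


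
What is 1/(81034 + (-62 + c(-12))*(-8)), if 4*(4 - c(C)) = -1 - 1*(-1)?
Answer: 1/81498 ≈ 1.2270e-5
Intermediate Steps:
c(C) = 4 (c(C) = 4 - (-1 - 1*(-1))/4 = 4 - (-1 + 1)/4 = 4 - 1/4*0 = 4 + 0 = 4)
1/(81034 + (-62 + c(-12))*(-8)) = 1/(81034 + (-62 + 4)*(-8)) = 1/(81034 - 58*(-8)) = 1/(81034 + 464) = 1/81498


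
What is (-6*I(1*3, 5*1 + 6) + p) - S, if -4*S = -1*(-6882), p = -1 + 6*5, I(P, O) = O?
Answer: 3367/2 ≈ 1683.5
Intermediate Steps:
p = 29 (p = -1 + 30 = 29)
S = -3441/2 (S = -(-1)*(-6882)/4 = -¼*6882 = -3441/2 ≈ -1720.5)
(-6*I(1*3, 5*1 + 6) + p) - S = (-6*(5*1 + 6) + 29) - 1*(-3441/2) = (-6*(5 + 6) + 29) + 3441/2 = (-6*11 + 29) + 3441/2 = (-66 + 29) + 3441/2 = -37 + 3441/2 = 3367/2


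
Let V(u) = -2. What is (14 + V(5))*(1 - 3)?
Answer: -24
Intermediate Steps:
(14 + V(5))*(1 - 3) = (14 - 2)*(1 - 3) = 12*(-2) = -24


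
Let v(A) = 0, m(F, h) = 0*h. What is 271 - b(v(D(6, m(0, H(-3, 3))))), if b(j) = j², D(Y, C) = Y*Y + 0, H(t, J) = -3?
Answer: 271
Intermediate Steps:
m(F, h) = 0
D(Y, C) = Y² (D(Y, C) = Y² + 0 = Y²)
271 - b(v(D(6, m(0, H(-3, 3))))) = 271 - 1*0² = 271 - 1*0 = 271 + 0 = 271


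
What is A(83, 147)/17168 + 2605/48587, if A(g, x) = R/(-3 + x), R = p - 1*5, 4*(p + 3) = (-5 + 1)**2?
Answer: 1609966453/30029098176 ≈ 0.053614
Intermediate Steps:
p = 1 (p = -3 + (-5 + 1)**2/4 = -3 + (1/4)*(-4)**2 = -3 + (1/4)*16 = -3 + 4 = 1)
R = -4 (R = 1 - 1*5 = 1 - 5 = -4)
A(g, x) = -4/(-3 + x)
A(83, 147)/17168 + 2605/48587 = -4/(-3 + 147)/17168 + 2605/48587 = -4/144*(1/17168) + 2605*(1/48587) = -4*1/144*(1/17168) + 2605/48587 = -1/36*1/17168 + 2605/48587 = -1/618048 + 2605/48587 = 1609966453/30029098176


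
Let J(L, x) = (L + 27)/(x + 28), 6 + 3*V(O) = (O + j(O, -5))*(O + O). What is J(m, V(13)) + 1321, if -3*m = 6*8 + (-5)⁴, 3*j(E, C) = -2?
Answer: 394535/299 ≈ 1319.5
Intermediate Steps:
j(E, C) = -⅔ (j(E, C) = (⅓)*(-2) = -⅔)
V(O) = -2 + 2*O*(-⅔ + O)/3 (V(O) = -2 + ((O - ⅔)*(O + O))/3 = -2 + ((-⅔ + O)*(2*O))/3 = -2 + (2*O*(-⅔ + O))/3 = -2 + 2*O*(-⅔ + O)/3)
m = -673/3 (m = -(6*8 + (-5)⁴)/3 = -(48 + 625)/3 = -⅓*673 = -673/3 ≈ -224.33)
J(L, x) = (27 + L)/(28 + x)
J(m, V(13)) + 1321 = (27 - 673/3)/(28 + (-2 - 4/9*13 + (⅔)*13²)) + 1321 = -592/3/(28 + (-2 - 52/9 + (⅔)*169)) + 1321 = -592/3/(28 + (-2 - 52/9 + 338/3)) + 1321 = -592/3/(28 + 944/9) + 1321 = -592/3/(1196/9) + 1321 = (9/1196)*(-592/3) + 1321 = -444/299 + 1321 = 394535/299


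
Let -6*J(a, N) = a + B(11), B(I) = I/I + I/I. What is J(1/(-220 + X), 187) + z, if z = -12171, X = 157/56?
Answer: -148039918/12163 ≈ -12171.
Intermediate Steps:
B(I) = 2 (B(I) = 1 + 1 = 2)
X = 157/56 (X = 157*(1/56) = 157/56 ≈ 2.8036)
J(a, N) = -⅓ - a/6 (J(a, N) = -(a + 2)/6 = -(2 + a)/6 = -⅓ - a/6)
J(1/(-220 + X), 187) + z = (-⅓ - 1/(6*(-220 + 157/56))) - 12171 = (-⅓ - 1/(6*(-12163/56))) - 12171 = (-⅓ - ⅙*(-56/12163)) - 12171 = (-⅓ + 28/36489) - 12171 = -4045/12163 - 12171 = -148039918/12163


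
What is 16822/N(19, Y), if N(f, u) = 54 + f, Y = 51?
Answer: 16822/73 ≈ 230.44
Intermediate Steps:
16822/N(19, Y) = 16822/(54 + 19) = 16822/73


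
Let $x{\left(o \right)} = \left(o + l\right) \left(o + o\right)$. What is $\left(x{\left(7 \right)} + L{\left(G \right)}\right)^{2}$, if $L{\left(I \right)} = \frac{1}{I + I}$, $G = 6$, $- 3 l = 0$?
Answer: $\frac{1385329}{144} \approx 9620.3$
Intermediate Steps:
$l = 0$ ($l = \left(- \frac{1}{3}\right) 0 = 0$)
$x{\left(o \right)} = 2 o^{2}$ ($x{\left(o \right)} = \left(o + 0\right) \left(o + o\right) = o 2 o = 2 o^{2}$)
$L{\left(I \right)} = \frac{1}{2 I}$
$\left(x{\left(7 \right)} + L{\left(G \right)}\right)^{2} = \left(2 \cdot 7^{2} + \frac{1}{2 \cdot 6}\right)^{2} = \left(2 \cdot 49 + \frac{1}{2} \cdot \frac{1}{6}\right)^{2} = \left(98 + \frac{1}{12}\right)^{2} = \left(\frac{1177}{12}\right)^{2} = \frac{1385329}{144}$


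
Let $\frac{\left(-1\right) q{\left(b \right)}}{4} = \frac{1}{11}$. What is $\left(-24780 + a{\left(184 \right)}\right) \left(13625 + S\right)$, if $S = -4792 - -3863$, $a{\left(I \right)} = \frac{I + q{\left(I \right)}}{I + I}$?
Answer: $- \frac{3460605990}{11} \approx -3.146 \cdot 10^{8}$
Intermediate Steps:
$q{\left(b \right)} = - \frac{4}{11}$
$a{\left(I \right)} = \frac{- \frac{4}{11} + I}{2 I}$ ($a{\left(I \right)} = \frac{I - \frac{4}{11}}{I + I} = \frac{- \frac{4}{11} + I}{2 I}$)
$S = -929$ ($S = -4792 + 3863 = -929$)
$\left(-24780 + a{\left(184 \right)}\right) \left(13625 + S\right) = \left(-24780 + \frac{-4 + 11 \cdot 184}{22 \cdot 184}\right) \left(13625 - 929\right) = \left(-24780 + \frac{1}{22} \cdot \frac{1}{184} \left(-4 + 2024\right)\right) 12696 = \left(-24780 + \frac{1}{22} \cdot \frac{1}{184} \cdot 2020\right) 12696 = \left(-24780 + \frac{505}{1012}\right) 12696 = \left(- \frac{25076855}{1012}\right) 12696 = - \frac{3460605990}{11}$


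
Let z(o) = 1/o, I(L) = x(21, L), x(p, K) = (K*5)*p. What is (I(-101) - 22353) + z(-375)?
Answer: -12359251/375 ≈ -32958.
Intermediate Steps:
x(p, K) = 5*K*p (x(p, K) = (5*K)*p = 5*K*p)
I(L) = 105*L (I(L) = 5*L*21 = 105*L)
(I(-101) - 22353) + z(-375) = (105*(-101) - 22353) + 1/(-375) = (-10605 - 22353) - 1/375 = -32958 - 1/375 = -12359251/375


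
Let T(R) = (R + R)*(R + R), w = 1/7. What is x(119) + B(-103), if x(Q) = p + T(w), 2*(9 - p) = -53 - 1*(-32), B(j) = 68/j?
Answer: 190993/10094 ≈ 18.921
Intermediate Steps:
w = ⅐ ≈ 0.14286
T(R) = 4*R² (T(R) = (2*R)*(2*R) = 4*R²)
p = 39/2 (p = 9 - (-53 - 1*(-32))/2 = 9 - (-53 + 32)/2 = 9 - ½*(-21) = 9 + 21/2 = 39/2 ≈ 19.500)
x(Q) = 1919/98 (x(Q) = 39/2 + 4*(⅐)² = 39/2 + 4*(1/49) = 39/2 + 4/49 = 1919/98)
x(119) + B(-103) = 1919/98 + 68/(-103) = 1919/98 + 68*(-1/103) = 1919/98 - 68/103 = 190993/10094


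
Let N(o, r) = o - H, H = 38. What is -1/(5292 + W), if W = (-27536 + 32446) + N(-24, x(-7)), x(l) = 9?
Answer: -1/10140 ≈ -9.8619e-5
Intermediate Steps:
N(o, r) = -38 + o (N(o, r) = o - 1*38 = o - 38 = -38 + o)
W = 4848 (W = (-27536 + 32446) + (-38 - 24) = 4910 - 62 = 4848)
-1/(5292 + W) = -1/(5292 + 4848) = -1/10140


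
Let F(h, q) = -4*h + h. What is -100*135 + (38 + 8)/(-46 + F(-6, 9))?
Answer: -189023/14 ≈ -13502.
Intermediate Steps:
F(h, q) = -3*h
-100*135 + (38 + 8)/(-46 + F(-6, 9)) = -100*135 + (38 + 8)/(-46 - 3*(-6)) = -13500 + 46/(-46 + 18) = -13500 + 46/(-28) = -13500 + 46*(-1/28) = -13500 - 23/14 = -189023/14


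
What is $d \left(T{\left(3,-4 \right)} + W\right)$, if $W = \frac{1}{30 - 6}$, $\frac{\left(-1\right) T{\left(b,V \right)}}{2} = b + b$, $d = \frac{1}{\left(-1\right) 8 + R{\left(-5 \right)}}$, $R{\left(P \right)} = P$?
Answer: $\frac{287}{312} \approx 0.91987$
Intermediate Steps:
$d = - \frac{1}{13}$ ($d = \frac{1}{\left(-1\right) 8 - 5} = \frac{1}{-8 - 5} = \frac{1}{-13} = - \frac{1}{13} \approx -0.076923$)
$T{\left(b,V \right)} = - 4 b$ ($T{\left(b,V \right)} = - 2 \left(b + b\right) = - 2 \cdot 2 b = - 4 b$)
$W = \frac{1}{24} \approx 0.041667$
$d \left(T{\left(3,-4 \right)} + W\right) = - \frac{\left(-4\right) 3 + \frac{1}{24}}{13} = - \frac{-12 + \frac{1}{24}}{13} = \left(- \frac{1}{13}\right) \left(- \frac{287}{24}\right) = \frac{287}{312}$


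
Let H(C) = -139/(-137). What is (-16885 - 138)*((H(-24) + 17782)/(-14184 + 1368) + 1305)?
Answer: -4329274771289/195088 ≈ -2.2191e+7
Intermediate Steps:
H(C) = 139/137 (H(C) = -139*(-1/137) = 139/137)
(-16885 - 138)*((H(-24) + 17782)/(-14184 + 1368) + 1305) = (-16885 - 138)*((139/137 + 17782)/(-14184 + 1368) + 1305) = -17023*((2436273/137)/(-12816) + 1305) = -17023*((2436273/137)*(-1/12816) + 1305) = -17023*(-270697/195088 + 1305) = -17023*254319143/195088 = -4329274771289/195088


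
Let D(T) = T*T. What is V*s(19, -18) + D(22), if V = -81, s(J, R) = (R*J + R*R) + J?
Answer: 403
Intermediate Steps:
s(J, R) = J + R² + J*R (s(J, R) = (J*R + R²) + J = (R² + J*R) + J = J + R² + J*R)
D(T) = T²
V*s(19, -18) + D(22) = -81*(19 + (-18)² + 19*(-18)) + 22² = -81*(19 + 324 - 342) + 484 = -81*1 + 484 = -81 + 484 = 403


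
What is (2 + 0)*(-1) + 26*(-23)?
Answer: -600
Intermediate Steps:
(2 + 0)*(-1) + 26*(-23) = 2*(-1) - 598 = -2 - 598 = -600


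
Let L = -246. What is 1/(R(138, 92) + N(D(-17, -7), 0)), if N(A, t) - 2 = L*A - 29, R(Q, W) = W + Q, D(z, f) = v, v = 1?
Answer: -1/43 ≈ -0.023256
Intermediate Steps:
D(z, f) = 1
R(Q, W) = Q + W
N(A, t) = -27 - 246*A (N(A, t) = 2 + (-246*A - 29) = 2 + (-29 - 246*A) = -27 - 246*A)
1/(R(138, 92) + N(D(-17, -7), 0)) = 1/((138 + 92) + (-27 - 246*1)) = 1/(230 + (-27 - 246)) = 1/(230 - 273) = 1/(-43) = -1/43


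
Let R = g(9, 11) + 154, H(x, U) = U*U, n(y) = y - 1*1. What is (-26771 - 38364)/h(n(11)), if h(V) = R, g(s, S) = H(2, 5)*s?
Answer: -65135/379 ≈ -171.86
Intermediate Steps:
n(y) = -1 + y (n(y) = y - 1 = -1 + y)
H(x, U) = U²
g(s, S) = 25*s (g(s, S) = 5²*s = 25*s)
R = 379 (R = 25*9 + 154 = 225 + 154 = 379)
h(V) = 379
(-26771 - 38364)/h(n(11)) = (-26771 - 38364)/379 = -65135*1/379 = -65135/379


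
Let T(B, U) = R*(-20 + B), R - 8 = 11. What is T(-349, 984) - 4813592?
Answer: -4820603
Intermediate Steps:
R = 19 (R = 8 + 11 = 19)
T(B, U) = -380 + 19*B (T(B, U) = 19*(-20 + B) = -380 + 19*B)
T(-349, 984) - 4813592 = (-380 + 19*(-349)) - 4813592 = (-380 - 6631) - 4813592 = -7011 - 4813592 = -4820603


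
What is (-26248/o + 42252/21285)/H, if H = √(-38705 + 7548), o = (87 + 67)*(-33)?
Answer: -3906128*I*√31157/17021536455 ≈ -0.040507*I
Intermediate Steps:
o = -5082 (o = 154*(-33) = -5082)
H = I*√31157 (H = √(-31157) = I*√31157 ≈ 176.51*I)
(-26248/o + 42252/21285)/H = (-26248/(-5082) + 42252/21285)/((I*√31157)) = (-26248*(-1/5082) + 42252*(1/21285))*(-I*√31157/31157) = (13124/2541 + 14084/7095)*(-I*√31157/31157) = 3906128*(-I*√31157/31157)/546315 = -3906128*I*√31157/17021536455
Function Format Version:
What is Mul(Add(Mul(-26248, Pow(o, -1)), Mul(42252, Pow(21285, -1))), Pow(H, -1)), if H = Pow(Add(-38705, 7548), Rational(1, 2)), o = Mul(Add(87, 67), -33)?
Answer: Mul(Rational(-3906128, 17021536455), I, Pow(31157, Rational(1, 2))) ≈ Mul(-0.040507, I)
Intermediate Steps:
o = -5082 (o = Mul(154, -33) = -5082)
H = Mul(I, Pow(31157, Rational(1, 2))) (H = Pow(-31157, Rational(1, 2)) = Mul(I, Pow(31157, Rational(1, 2))) ≈ Mul(176.51, I))
Mul(Add(Mul(-26248, Pow(o, -1)), Mul(42252, Pow(21285, -1))), Pow(H, -1)) = Mul(Add(Mul(-26248, Pow(-5082, -1)), Mul(42252, Pow(21285, -1))), Pow(Mul(I, Pow(31157, Rational(1, 2))), -1)) = Mul(Add(Mul(-26248, Rational(-1, 5082)), Mul(42252, Rational(1, 21285))), Mul(Rational(-1, 31157), I, Pow(31157, Rational(1, 2)))) = Mul(Add(Rational(13124, 2541), Rational(14084, 7095)), Mul(Rational(-1, 31157), I, Pow(31157, Rational(1, 2)))) = Mul(Rational(3906128, 546315), Mul(Rational(-1, 31157), I, Pow(31157, Rational(1, 2)))) = Mul(Rational(-3906128, 17021536455), I, Pow(31157, Rational(1, 2)))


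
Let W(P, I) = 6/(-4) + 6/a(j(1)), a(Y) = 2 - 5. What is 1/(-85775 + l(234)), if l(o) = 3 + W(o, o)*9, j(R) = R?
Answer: -2/171607 ≈ -1.1655e-5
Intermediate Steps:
a(Y) = -3
W(P, I) = -7/2 (W(P, I) = 6/(-4) + 6/(-3) = 6*(-¼) + 6*(-⅓) = -3/2 - 2 = -7/2)
l(o) = -57/2 (l(o) = 3 - 7/2*9 = 3 - 63/2 = -57/2)
1/(-85775 + l(234)) = 1/(-85775 - 57/2) = 1/(-171607/2) = -2/171607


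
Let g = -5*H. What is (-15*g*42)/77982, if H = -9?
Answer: -4725/12997 ≈ -0.36355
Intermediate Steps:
g = 45 (g = -5*(-9) = 45)
(-15*g*42)/77982 = (-15*45*42)/77982 = -675*42*(1/77982) = -28350*1/77982 = -4725/12997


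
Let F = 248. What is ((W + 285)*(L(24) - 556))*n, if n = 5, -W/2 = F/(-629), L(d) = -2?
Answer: -501533190/629 ≈ -7.9735e+5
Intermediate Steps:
W = 496/629 (W = -496/(-629) = -496*(-1)/629 = -2*(-248/629) = 496/629 ≈ 0.78855)
((W + 285)*(L(24) - 556))*n = ((496/629 + 285)*(-2 - 556))*5 = ((179761/629)*(-558))*5 = -100306638/629*5 = -501533190/629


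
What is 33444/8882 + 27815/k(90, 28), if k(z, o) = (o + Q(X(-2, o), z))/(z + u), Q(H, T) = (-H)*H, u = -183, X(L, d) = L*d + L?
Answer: 3847913729/4938392 ≈ 779.18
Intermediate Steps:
X(L, d) = L + L*d
Q(H, T) = -H**2
k(z, o) = (o - (-2 - 2*o)**2)/(-183 + z) (k(z, o) = (o - (-2*(1 + o))**2)/(z - 183) = (o - (-2 - 2*o)**2)/(-183 + z))
33444/8882 + 27815/k(90, 28) = 33444/8882 + 27815/(((28 - 4*(1 + 28)**2)/(-183 + 90))) = 33444*(1/8882) + 27815/(((28 - 4*29**2)/(-93))) = 16722/4441 + 27815/((-(28 - 4*841)/93)) = 16722/4441 + 27815/((-(28 - 3364)/93)) = 16722/4441 + 27815/((-1/93*(-3336))) = 16722/4441 + 27815/(1112/31) = 16722/4441 + 27815*(31/1112) = 16722/4441 + 862265/1112 = 3847913729/4938392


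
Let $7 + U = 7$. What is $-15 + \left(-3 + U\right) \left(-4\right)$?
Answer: $-3$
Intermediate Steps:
$U = 0$ ($U = -7 + 7 = 0$)
$-15 + \left(-3 + U\right) \left(-4\right) = -15 + \left(-3 + 0\right) \left(-4\right) = -15 - -12 = -15 + 12 = -3$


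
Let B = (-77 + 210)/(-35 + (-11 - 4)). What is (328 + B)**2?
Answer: 264615289/2500 ≈ 1.0585e+5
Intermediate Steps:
B = -133/50 (B = 133/(-35 - 15) = 133/(-50) = 133*(-1/50) = -133/50 ≈ -2.6600)
(328 + B)**2 = (328 - 133/50)**2 = (16267/50)**2 = 264615289/2500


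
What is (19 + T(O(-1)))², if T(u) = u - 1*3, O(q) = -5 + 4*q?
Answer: 49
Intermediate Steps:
T(u) = -3 + u (T(u) = u - 3 = -3 + u)
(19 + T(O(-1)))² = (19 + (-3 + (-5 + 4*(-1))))² = (19 + (-3 + (-5 - 4)))² = (19 + (-3 - 9))² = (19 - 12)² = 7² = 49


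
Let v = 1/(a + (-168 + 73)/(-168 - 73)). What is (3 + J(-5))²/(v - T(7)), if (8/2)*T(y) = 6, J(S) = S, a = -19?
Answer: -17936/6967 ≈ -2.5744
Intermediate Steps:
T(y) = 3/2 (T(y) = (¼)*6 = 3/2)
v = -241/4484 (v = 1/(-19 + (-168 + 73)/(-168 - 73)) = 1/(-19 - 95/(-241)) = 1/(-19 - 95*(-1/241)) = 1/(-19 + 95/241) = 1/(-4484/241) = -241/4484 ≈ -0.053747)
(3 + J(-5))²/(v - T(7)) = (3 - 5)²/(-241/4484 - 1*3/2) = (-2)²/(-241/4484 - 3/2) = 4/(-6967/4484) = 4*(-4484/6967) = -17936/6967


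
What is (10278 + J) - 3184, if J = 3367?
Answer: 10461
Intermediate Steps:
(10278 + J) - 3184 = (10278 + 3367) - 3184 = 13645 - 3184 = 10461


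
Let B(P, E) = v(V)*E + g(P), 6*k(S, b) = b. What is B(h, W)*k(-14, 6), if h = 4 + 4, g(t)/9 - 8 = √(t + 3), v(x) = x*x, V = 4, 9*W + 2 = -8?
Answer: 488/9 + 9*√11 ≈ 84.072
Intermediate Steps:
W = -10/9 (W = -2/9 + (⅑)*(-8) = -2/9 - 8/9 = -10/9 ≈ -1.1111)
k(S, b) = b/6
v(x) = x²
g(t) = 72 + 9*√(3 + t) (g(t) = 72 + 9*√(t + 3) = 72 + 9*√(3 + t))
h = 8
B(P, E) = 72 + 9*√(3 + P) + 16*E (B(P, E) = 4²*E + (72 + 9*√(3 + P)) = 16*E + (72 + 9*√(3 + P)) = 72 + 9*√(3 + P) + 16*E)
B(h, W)*k(-14, 6) = (72 + 9*√(3 + 8) + 16*(-10/9))*((⅙)*6) = (72 + 9*√11 - 160/9)*1 = (488/9 + 9*√11)*1 = 488/9 + 9*√11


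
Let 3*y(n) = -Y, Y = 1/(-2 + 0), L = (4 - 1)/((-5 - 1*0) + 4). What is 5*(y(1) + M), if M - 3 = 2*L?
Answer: -85/6 ≈ -14.167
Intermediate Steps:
L = -3 (L = 3/((-5 + 0) + 4) = 3/(-5 + 4) = 3/(-1) = 3*(-1) = -3)
M = -3 (M = 3 + 2*(-3) = 3 - 6 = -3)
Y = -1/2 (Y = 1/(-2) = -1/2 ≈ -0.50000)
y(n) = 1/6 (y(n) = (-1*(-1/2))/3 = (1/3)*(1/2) = 1/6)
5*(y(1) + M) = 5*(1/6 - 3) = 5*(-17/6) = -85/6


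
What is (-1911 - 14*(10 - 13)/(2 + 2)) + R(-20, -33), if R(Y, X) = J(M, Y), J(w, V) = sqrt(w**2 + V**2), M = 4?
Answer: -3801/2 + 4*sqrt(26) ≈ -1880.1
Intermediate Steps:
J(w, V) = sqrt(V**2 + w**2)
R(Y, X) = sqrt(16 + Y**2) (R(Y, X) = sqrt(Y**2 + 4**2) = sqrt(Y**2 + 16) = sqrt(16 + Y**2))
(-1911 - 14*(10 - 13)/(2 + 2)) + R(-20, -33) = (-1911 - 14*(10 - 13)/(2 + 2)) + sqrt(16 + (-20)**2) = (-1911 - (-42)/4) + sqrt(16 + 400) = (-1911 - (-42)/4) + sqrt(416) = (-1911 - 14*(-3/4)) + 4*sqrt(26) = (-1911 + 21/2) + 4*sqrt(26) = -3801/2 + 4*sqrt(26)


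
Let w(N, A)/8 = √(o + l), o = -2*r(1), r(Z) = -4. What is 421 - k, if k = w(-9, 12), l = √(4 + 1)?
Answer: 421 - 8*√(8 + √5) ≈ 395.40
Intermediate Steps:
o = 8 (o = -2*(-4) = 8)
l = √5 ≈ 2.2361
w(N, A) = 8*√(8 + √5)
k = 8*√(8 + √5) ≈ 25.595
421 - k = 421 - 8*√(8 + √5)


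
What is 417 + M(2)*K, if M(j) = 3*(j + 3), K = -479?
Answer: -6768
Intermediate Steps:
M(j) = 9 + 3*j (M(j) = 3*(3 + j) = 9 + 3*j)
417 + M(2)*K = 417 + (9 + 3*2)*(-479) = 417 + (9 + 6)*(-479) = 417 + 15*(-479) = 417 - 7185 = -6768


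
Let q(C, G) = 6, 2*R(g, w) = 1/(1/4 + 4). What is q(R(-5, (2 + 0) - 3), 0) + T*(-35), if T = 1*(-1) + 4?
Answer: -99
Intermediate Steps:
R(g, w) = 2/17 (R(g, w) = 1/(2*(1/4 + 4)) = 1/(2*(¼ + 4)) = 1/(2*(17/4)) = (½)*(4/17) = 2/17)
T = 3 (T = -1 + 4 = 3)
q(R(-5, (2 + 0) - 3), 0) + T*(-35) = 6 + 3*(-35) = 6 - 105 = -99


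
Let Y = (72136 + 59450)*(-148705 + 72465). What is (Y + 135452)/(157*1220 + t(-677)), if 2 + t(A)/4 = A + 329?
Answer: -2507995297/47535 ≈ -52761.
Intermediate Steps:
t(A) = 1308 + 4*A (t(A) = -8 + 4*(A + 329) = -8 + 4*(329 + A) = -8 + (1316 + 4*A) = 1308 + 4*A)
Y = -10032116640 (Y = 131586*(-76240) = -10032116640)
(Y + 135452)/(157*1220 + t(-677)) = (-10032116640 + 135452)/(157*1220 + (1308 + 4*(-677))) = -10031981188/(191540 + (1308 - 2708)) = -10031981188/(191540 - 1400) = -10031981188/190140 = -10031981188*1/190140 = -2507995297/47535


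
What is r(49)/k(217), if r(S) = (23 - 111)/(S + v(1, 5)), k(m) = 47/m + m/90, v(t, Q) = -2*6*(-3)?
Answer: -343728/872423 ≈ -0.39399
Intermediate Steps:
v(t, Q) = 36 (v(t, Q) = -12*(-3) = 36)
k(m) = 47/m + m/90 (k(m) = 47/m + m*(1/90) = 47/m + m/90)
r(S) = -88/(36 + S) (r(S) = (23 - 111)/(S + 36) = -88/(36 + S))
r(49)/k(217) = (-88/(36 + 49))/(47/217 + (1/90)*217) = (-88/85)/(47*(1/217) + 217/90) = (-88*1/85)/(47/217 + 217/90) = -88/(85*51319/19530) = -88/85*19530/51319 = -343728/872423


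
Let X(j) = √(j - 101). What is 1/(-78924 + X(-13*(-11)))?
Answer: -13154/1038166289 - √42/6228997734 ≈ -1.2671e-5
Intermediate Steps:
X(j) = √(-101 + j)
1/(-78924 + X(-13*(-11))) = 1/(-78924 + √(-101 - 13*(-11))) = 1/(-78924 + √(-101 + 143)) = 1/(-78924 + √42)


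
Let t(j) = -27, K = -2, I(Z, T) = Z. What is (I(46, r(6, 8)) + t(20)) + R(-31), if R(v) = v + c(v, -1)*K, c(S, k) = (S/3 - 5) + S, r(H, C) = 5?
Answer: 242/3 ≈ 80.667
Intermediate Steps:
c(S, k) = -5 + 4*S/3 (c(S, k) = (S*(⅓) - 5) + S = (S/3 - 5) + S = (-5 + S/3) + S = -5 + 4*S/3)
R(v) = 10 - 5*v/3 (R(v) = v + (-5 + 4*v/3)*(-2) = v + (10 - 8*v/3) = 10 - 5*v/3)
(I(46, r(6, 8)) + t(20)) + R(-31) = (46 - 27) + (10 - 5/3*(-31)) = 19 + (10 + 155/3) = 19 + 185/3 = 242/3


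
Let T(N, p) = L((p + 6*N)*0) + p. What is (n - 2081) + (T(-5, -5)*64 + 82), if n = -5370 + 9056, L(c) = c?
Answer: 1367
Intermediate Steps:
n = 3686
T(N, p) = p (T(N, p) = (p + 6*N)*0 + p = 0 + p = p)
(n - 2081) + (T(-5, -5)*64 + 82) = (3686 - 2081) + (-5*64 + 82) = 1605 + (-320 + 82) = 1605 - 238 = 1367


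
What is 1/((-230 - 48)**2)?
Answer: 1/77284 ≈ 1.2939e-5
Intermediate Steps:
1/((-230 - 48)**2) = 1/((-278)**2) = 1/77284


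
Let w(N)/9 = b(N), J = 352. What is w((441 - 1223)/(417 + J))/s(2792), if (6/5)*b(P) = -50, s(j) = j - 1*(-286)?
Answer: -125/1026 ≈ -0.12183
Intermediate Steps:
s(j) = 286 + j (s(j) = j + 286 = 286 + j)
b(P) = -125/3 (b(P) = (⅚)*(-50) = -125/3)
w(N) = -375 (w(N) = 9*(-125/3) = -375)
w((441 - 1223)/(417 + J))/s(2792) = -375/(286 + 2792) = -375/3078 = -375*1/3078 = -125/1026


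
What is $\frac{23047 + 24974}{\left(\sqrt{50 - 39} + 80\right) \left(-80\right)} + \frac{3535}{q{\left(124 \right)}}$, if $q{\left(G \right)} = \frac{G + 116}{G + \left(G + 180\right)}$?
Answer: $\frac{482745209}{76668} + \frac{48021 \sqrt{11}}{511120} \approx 6296.9$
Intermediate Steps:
$q{\left(G \right)} = \frac{116 + G}{180 + 2 G}$ ($q{\left(G \right)} = \frac{116 + G}{G + \left(180 + G\right)} = \frac{116 + G}{180 + 2 G}$)
$\frac{23047 + 24974}{\left(\sqrt{50 - 39} + 80\right) \left(-80\right)} + \frac{3535}{q{\left(124 \right)}} = \frac{23047 + 24974}{\left(\sqrt{50 - 39} + 80\right) \left(-80\right)} + \frac{3535}{\frac{1}{2} \frac{1}{90 + 124} \left(116 + 124\right)} = \frac{48021}{\left(\sqrt{11} + 80\right) \left(-80\right)} + \frac{3535}{\frac{1}{2} \cdot \frac{1}{214} \cdot 240} = \frac{48021}{\left(80 + \sqrt{11}\right) \left(-80\right)} + \frac{3535}{\frac{1}{2} \cdot \frac{1}{214} \cdot 240} = \frac{48021}{-6400 - 80 \sqrt{11}} + \frac{3535}{\frac{60}{107}} = \frac{48021}{-6400 - 80 \sqrt{11}} + 3535 \cdot \frac{107}{60} = \frac{48021}{-6400 - 80 \sqrt{11}} + \frac{75649}{12} = \frac{75649}{12} + \frac{48021}{-6400 - 80 \sqrt{11}}$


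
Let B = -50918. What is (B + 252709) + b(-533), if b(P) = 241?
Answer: 202032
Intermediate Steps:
(B + 252709) + b(-533) = (-50918 + 252709) + 241 = 201791 + 241 = 202032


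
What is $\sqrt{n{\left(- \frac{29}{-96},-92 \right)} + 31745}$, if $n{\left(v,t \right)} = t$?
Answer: $3 \sqrt{3517} \approx 177.91$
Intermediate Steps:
$\sqrt{n{\left(- \frac{29}{-96},-92 \right)} + 31745} = \sqrt{-92 + 31745} = \sqrt{31653} = 3 \sqrt{3517}$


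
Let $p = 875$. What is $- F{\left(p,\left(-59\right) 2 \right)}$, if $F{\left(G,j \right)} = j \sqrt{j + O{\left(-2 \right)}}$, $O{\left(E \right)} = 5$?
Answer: $118 i \sqrt{113} \approx 1254.4 i$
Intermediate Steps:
$F{\left(G,j \right)} = j \sqrt{5 + j}$ ($F{\left(G,j \right)} = j \sqrt{j + 5} = j \sqrt{5 + j}$)
$- F{\left(p,\left(-59\right) 2 \right)} = - \left(-59\right) 2 \sqrt{5 - 118} = - \left(-118\right) \sqrt{5 - 118} = - \left(-118\right) \sqrt{-113} = - \left(-118\right) i \sqrt{113} = 118 i \sqrt{113}$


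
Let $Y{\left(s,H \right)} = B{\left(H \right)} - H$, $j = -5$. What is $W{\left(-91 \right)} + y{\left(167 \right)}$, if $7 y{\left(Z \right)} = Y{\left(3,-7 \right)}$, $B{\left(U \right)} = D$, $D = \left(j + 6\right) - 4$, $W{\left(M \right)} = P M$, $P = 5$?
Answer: $- \frac{3181}{7} \approx -454.43$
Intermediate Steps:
$W{\left(M \right)} = 5 M$
$D = -3$ ($D = \left(-5 + 6\right) - 4 = 1 - 4 = -3$)
$B{\left(U \right)} = -3$
$Y{\left(s,H \right)} = -3 - H$
$y{\left(Z \right)} = \frac{4}{7}$ ($y{\left(Z \right)} = \frac{-3 - -7}{7} = \frac{-3 + 7}{7} = \frac{1}{7} \cdot 4 = \frac{4}{7}$)
$W{\left(-91 \right)} + y{\left(167 \right)} = 5 \left(-91\right) + \frac{4}{7} = -455 + \frac{4}{7} = - \frac{3181}{7}$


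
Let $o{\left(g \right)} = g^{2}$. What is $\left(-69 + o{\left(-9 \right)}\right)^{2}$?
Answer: $144$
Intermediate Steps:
$\left(-69 + o{\left(-9 \right)}\right)^{2} = \left(-69 + \left(-9\right)^{2}\right)^{2} = \left(-69 + 81\right)^{2} = 12^{2} = 144$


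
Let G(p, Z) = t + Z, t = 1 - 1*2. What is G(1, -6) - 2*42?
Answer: -91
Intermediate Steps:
t = -1 (t = 1 - 2 = -1)
G(p, Z) = -1 + Z
G(1, -6) - 2*42 = (-1 - 6) - 2*42 = -7 - 84 = -91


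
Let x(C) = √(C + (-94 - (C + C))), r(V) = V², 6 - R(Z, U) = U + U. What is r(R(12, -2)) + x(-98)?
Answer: 102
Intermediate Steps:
R(Z, U) = 6 - 2*U (R(Z, U) = 6 - (U + U) = 6 - 2*U)
x(C) = √(-94 - C) (x(C) = √(C + (-94 - 2*C)) = √(-94 - C))
r(R(12, -2)) + x(-98) = (6 - 2*(-2))² + √(-94 - 1*(-98)) = (6 + 4)² + √(-94 + 98) = 10² + √4 = 100 + 2 = 102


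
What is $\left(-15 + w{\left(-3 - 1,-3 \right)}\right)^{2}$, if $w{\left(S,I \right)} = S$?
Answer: $361$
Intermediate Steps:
$\left(-15 + w{\left(-3 - 1,-3 \right)}\right)^{2} = \left(-15 - 4\right)^{2} = \left(-19\right)^{2} = 361$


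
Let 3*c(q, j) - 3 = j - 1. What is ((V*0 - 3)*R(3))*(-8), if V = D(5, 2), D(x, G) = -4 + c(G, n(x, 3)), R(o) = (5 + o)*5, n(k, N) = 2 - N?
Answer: 960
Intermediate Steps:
c(q, j) = ⅔ + j/3 (c(q, j) = 1 + (j - 1)/3 = 1 + (-1 + j)/3 = 1 + (-⅓ + j/3) = ⅔ + j/3)
R(o) = 25 + 5*o
D(x, G) = -11/3 (D(x, G) = -4 + (⅔ + (2 - 1*3)/3) = -4 + (⅔ + (2 - 3)/3) = -4 + (⅔ + (⅓)*(-1)) = -4 + (⅔ - ⅓) = -4 + ⅓ = -11/3)
V = -11/3 ≈ -3.6667
((V*0 - 3)*R(3))*(-8) = ((-11/3*0 - 3)*(25 + 5*3))*(-8) = ((0 - 3)*(25 + 15))*(-8) = -3*40*(-8) = -120*(-8) = 960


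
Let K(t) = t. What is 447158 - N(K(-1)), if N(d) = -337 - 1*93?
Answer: 447588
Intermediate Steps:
N(d) = -430 (N(d) = -337 - 93 = -430)
447158 - N(K(-1)) = 447158 - 1*(-430) = 447158 + 430 = 447588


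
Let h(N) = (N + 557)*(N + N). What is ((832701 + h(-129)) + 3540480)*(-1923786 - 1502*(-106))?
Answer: -7521950170518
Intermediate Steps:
h(N) = 2*N*(557 + N) (h(N) = (557 + N)*(2*N) = 2*N*(557 + N))
((832701 + h(-129)) + 3540480)*(-1923786 - 1502*(-106)) = ((832701 + 2*(-129)*(557 - 129)) + 3540480)*(-1923786 - 1502*(-106)) = ((832701 + 2*(-129)*428) + 3540480)*(-1923786 + 159212) = ((832701 - 110424) + 3540480)*(-1764574) = (722277 + 3540480)*(-1764574) = 4262757*(-1764574) = -7521950170518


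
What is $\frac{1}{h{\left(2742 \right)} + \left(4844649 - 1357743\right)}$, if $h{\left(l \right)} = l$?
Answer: $\frac{1}{3489648} \approx 2.8656 \cdot 10^{-7}$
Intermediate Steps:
$\frac{1}{h{\left(2742 \right)} + \left(4844649 - 1357743\right)} = \frac{1}{2742 + \left(4844649 - 1357743\right)} = \frac{1}{2742 + 3486906} = \frac{1}{3489648}$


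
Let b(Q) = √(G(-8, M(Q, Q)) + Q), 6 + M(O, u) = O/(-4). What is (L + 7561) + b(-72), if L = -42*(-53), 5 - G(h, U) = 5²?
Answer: 9787 + 2*I*√23 ≈ 9787.0 + 9.5917*I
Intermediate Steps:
M(O, u) = -6 - O/4 (M(O, u) = -6 + O/(-4) = -6 + O*(-¼) = -6 - O/4)
G(h, U) = -20 (G(h, U) = 5 - 1*5² = 5 - 1*25 = 5 - 25 = -20)
L = 2226
b(Q) = √(-20 + Q)
(L + 7561) + b(-72) = (2226 + 7561) + √(-20 - 72) = 9787 + √(-92) = 9787 + 2*I*√23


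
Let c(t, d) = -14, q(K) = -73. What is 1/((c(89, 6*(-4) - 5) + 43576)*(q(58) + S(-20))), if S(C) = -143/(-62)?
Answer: -31/95466123 ≈ -3.2472e-7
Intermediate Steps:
S(C) = 143/62 (S(C) = -143*(-1/62) = 143/62)
1/((c(89, 6*(-4) - 5) + 43576)*(q(58) + S(-20))) = 1/((-14 + 43576)*(-73 + 143/62)) = 1/(43562*(-4383/62)) = 1/(-95466123/31) = -31/95466123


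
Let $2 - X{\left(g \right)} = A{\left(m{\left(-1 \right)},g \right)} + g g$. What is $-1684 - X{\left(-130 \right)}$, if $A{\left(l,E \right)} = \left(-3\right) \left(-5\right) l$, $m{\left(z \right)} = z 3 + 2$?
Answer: $15199$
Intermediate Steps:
$m{\left(z \right)} = 2 + 3 z$ ($m{\left(z \right)} = 3 z + 2 = 2 + 3 z$)
$A{\left(l,E \right)} = 15 l$
$X{\left(g \right)} = 17 - g^{2}$ ($X{\left(g \right)} = 2 - \left(15 \left(2 + 3 \left(-1\right)\right) + g g\right) = 2 - \left(15 \left(2 - 3\right) + g^{2}\right) = 2 - \left(15 \left(-1\right) + g^{2}\right) = 2 - \left(-15 + g^{2}\right) = 17 - g^{2}$)
$-1684 - X{\left(-130 \right)} = -1684 - \left(17 - \left(-130\right)^{2}\right) = -1684 - \left(17 - 16900\right) = -1684 - -16883 = -1684 + 16883 = 15199$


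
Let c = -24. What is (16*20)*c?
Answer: -7680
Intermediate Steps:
(16*20)*c = (16*20)*(-24) = 320*(-24) = -7680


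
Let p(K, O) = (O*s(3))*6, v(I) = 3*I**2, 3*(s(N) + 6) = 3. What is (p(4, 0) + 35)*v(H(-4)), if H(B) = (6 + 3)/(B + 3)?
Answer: 8505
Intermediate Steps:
s(N) = -5 (s(N) = -6 + (1/3)*3 = -6 + 1 = -5)
H(B) = 9/(3 + B)
p(K, O) = -30*O (p(K, O) = (O*(-5))*6 = -5*O*6 = -30*O)
(p(4, 0) + 35)*v(H(-4)) = (-30*0 + 35)*(3*(9/(3 - 4))**2) = (0 + 35)*(3*(9/(-1))**2) = 35*(3*(9*(-1))**2) = 35*(3*(-9)**2) = 35*(3*81) = 35*243 = 8505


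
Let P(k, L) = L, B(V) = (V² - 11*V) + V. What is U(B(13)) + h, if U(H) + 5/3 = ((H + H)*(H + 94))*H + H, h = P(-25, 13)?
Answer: 1213909/3 ≈ 4.0464e+5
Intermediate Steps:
B(V) = V² - 10*V
h = 13
U(H) = -5/3 + H + 2*H²*(94 + H) (U(H) = -5/3 + (((H + H)*(H + 94))*H + H) = -5/3 + (((2*H)*(94 + H))*H + H) = -5/3 + ((2*H*(94 + H))*H + H) = -5/3 + (2*H²*(94 + H) + H) = -5/3 + (H + 2*H²*(94 + H)) = -5/3 + H + 2*H²*(94 + H))
U(B(13)) + h = (-5/3 + 13*(-10 + 13) + 2*(13*(-10 + 13))³ + 188*(13*(-10 + 13))²) + 13 = (-5/3 + 13*3 + 2*(13*3)³ + 188*(13*3)²) + 13 = (-5/3 + 39 + 2*39³ + 188*39²) + 13 = (-5/3 + 39 + 2*59319 + 188*1521) + 13 = (-5/3 + 39 + 118638 + 285948) + 13 = 1213870/3 + 13 = 1213909/3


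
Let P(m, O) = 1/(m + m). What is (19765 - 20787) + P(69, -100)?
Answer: -141035/138 ≈ -1022.0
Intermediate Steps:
P(m, O) = 1/(2*m)
(19765 - 20787) + P(69, -100) = (19765 - 20787) + (½)/69 = -1022 + (½)*(1/69) = -1022 + 1/138 = -141035/138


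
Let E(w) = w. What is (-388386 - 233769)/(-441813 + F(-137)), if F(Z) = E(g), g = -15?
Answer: 207385/147276 ≈ 1.4081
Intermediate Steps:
F(Z) = -15
(-388386 - 233769)/(-441813 + F(-137)) = (-388386 - 233769)/(-441813 - 15) = -622155/(-441828) = -622155*(-1/441828) = 207385/147276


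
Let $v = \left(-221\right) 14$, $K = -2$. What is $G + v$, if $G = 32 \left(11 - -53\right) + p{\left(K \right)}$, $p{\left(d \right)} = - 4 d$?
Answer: $-1038$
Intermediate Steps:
$v = -3094$
$G = 2056$ ($G = 32 \left(11 - -53\right) - -8 = 32 \left(11 + 53\right) + 8 = 32 \cdot 64 + 8 = 2048 + 8 = 2056$)
$G + v = 2056 - 3094 = -1038$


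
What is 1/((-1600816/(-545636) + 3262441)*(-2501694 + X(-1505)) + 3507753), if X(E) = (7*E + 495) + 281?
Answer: -19487/159666171272203656 ≈ -1.2205e-13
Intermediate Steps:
X(E) = 776 + 7*E (X(E) = (495 + 7*E) + 281 = 776 + 7*E)
1/((-1600816/(-545636) + 3262441)*(-2501694 + X(-1505)) + 3507753) = 1/((-1600816/(-545636) + 3262441)*(-2501694 + (776 + 7*(-1505))) + 3507753) = 1/((-1600816*(-1/545636) + 3262441)*(-2501694 + (776 - 10535)) + 3507753) = 1/((57172/19487 + 3262441)*(-2501694 - 9759) + 3507753) = 1/((63575244939/19487)*(-2511453) + 3507753) = 1/(-159666239627786367/19487 + 3507753) = 1/(-159666171272203656/19487) = -19487/159666171272203656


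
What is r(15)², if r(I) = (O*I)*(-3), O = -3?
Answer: 18225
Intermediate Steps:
r(I) = 9*I (r(I) = -3*I*(-3) = 9*I)
r(15)² = (9*15)² = 135² = 18225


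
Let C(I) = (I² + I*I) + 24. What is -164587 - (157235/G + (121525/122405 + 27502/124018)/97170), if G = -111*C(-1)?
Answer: -897985972612667384057/5457802405030410 ≈ -1.6453e+5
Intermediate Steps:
C(I) = 24 + 2*I² (C(I) = (I² + I²) + 24 = 2*I² + 24 = 24 + 2*I²)
G = -2886 (G = -111*(24 + 2*(-1)²) = -111*(24 + 2*1) = -111*(24 + 2) = -111*26 = -2886)
-164587 - (157235/G + (121525/122405 + 27502/124018)/97170) = -164587 - (157235/(-2886) + (121525/122405 + 27502/124018)/97170) = -164587 - (157235*(-1/2886) + (121525*(1/122405) + 27502*(1/124018))*(1/97170)) = -164587 - (-12095/222 + (24305/24481 + 13751/62009)*(1/97170)) = -164587 - (-12095/222 + (1843766976/1518042329)*(1/97170)) = -164587 - (-12095/222 + 307294496/24584695518155) = -164587 - 1*(-297351824072706613/5457802405030410) = -164587 + 297351824072706613/5457802405030410 = -897985972612667384057/5457802405030410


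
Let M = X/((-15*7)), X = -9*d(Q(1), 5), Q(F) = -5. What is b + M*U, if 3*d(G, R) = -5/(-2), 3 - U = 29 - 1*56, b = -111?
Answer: -762/7 ≈ -108.86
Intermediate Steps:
U = 30 (U = 3 - (29 - 1*56) = 3 - (29 - 56) = 3 - 1*(-27) = 3 + 27 = 30)
d(G, R) = ⅚ (d(G, R) = (-5/(-2))/3 = (-5*(-½))/3 = (⅓)*(5/2) = ⅚)
X = -15/2 (X = -9*⅚ = -15/2 ≈ -7.5000)
M = 1/14 (M = -15/(2*((-15*7))) = -15/2/(-105) = -15/2*(-1/105) = 1/14 ≈ 0.071429)
b + M*U = -111 + (1/14)*30 = -111 + 15/7 = -762/7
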